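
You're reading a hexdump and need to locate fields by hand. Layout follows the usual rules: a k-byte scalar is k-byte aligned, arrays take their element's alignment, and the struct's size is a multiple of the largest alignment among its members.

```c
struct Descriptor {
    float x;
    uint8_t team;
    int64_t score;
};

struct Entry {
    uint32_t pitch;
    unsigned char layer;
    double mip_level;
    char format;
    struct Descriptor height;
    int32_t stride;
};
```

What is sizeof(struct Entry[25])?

Descriptor: 0..4  x  (4B, 4-aligned); 4..5  team  (1B, 1-aligned); 5..8  -- padding (3B); 8..16  score  (8B, 8-aligned); sizeof = 16, alignof = 8
0..4  pitch  (4B, 4-aligned)
4..5  layer  (1B, 1-aligned)
5..8  -- padding (3B)
8..16  mip_level  (8B, 8-aligned)
16..17  format  (1B, 1-aligned)
17..24  -- padding (7B)
24..40  height  (16B, 8-aligned)
40..44  stride  (4B, 4-aligned)
44..48  -- tail padding (4B)
sizeof = 48, alignof = 8
array of 25: 25 × 48 = 1200

1200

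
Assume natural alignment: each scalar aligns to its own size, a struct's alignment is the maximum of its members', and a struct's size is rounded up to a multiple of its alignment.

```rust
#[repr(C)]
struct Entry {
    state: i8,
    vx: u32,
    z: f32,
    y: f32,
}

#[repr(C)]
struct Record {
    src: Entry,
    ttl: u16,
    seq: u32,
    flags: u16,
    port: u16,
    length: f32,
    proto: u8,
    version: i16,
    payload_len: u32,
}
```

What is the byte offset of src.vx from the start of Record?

Entry: @0: state [1B, align 1] → 1; +3 pad (align 4); @4: vx [4B, align 4] → 8; @8: z [4B, align 4] → 12; @12: y [4B, align 4] → 16; size 16, align 4
@0: src [16B, align 4] → 16
within Entry: vx at 4
0 + 4 = 4

4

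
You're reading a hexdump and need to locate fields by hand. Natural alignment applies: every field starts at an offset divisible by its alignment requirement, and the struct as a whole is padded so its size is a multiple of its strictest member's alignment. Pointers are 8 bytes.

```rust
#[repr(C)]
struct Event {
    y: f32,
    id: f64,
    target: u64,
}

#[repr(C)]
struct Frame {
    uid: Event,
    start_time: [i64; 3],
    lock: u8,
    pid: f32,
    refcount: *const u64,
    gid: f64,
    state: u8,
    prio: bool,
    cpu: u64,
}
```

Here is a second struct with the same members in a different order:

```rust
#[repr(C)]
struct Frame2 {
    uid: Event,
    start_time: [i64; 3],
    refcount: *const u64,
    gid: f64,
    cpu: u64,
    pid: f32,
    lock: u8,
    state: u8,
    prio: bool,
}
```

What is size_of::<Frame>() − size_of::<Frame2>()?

8

Event: y at 0 (size 4, align 4) → ends 4; pad 4 to align 8 for id; id at 8 (size 8, align 8) → ends 16; target at 16 (size 8, align 8) → ends 24; total 24 bytes, alignment 8
uid at 0 (size 24, align 8) → ends 24
start_time at 24 (size 24, align 8) → ends 48
lock at 48 (size 1, align 1) → ends 49
pad 3 to align 4 for pid
pid at 52 (size 4, align 4) → ends 56
refcount at 56 (size 8, align 8) → ends 64
gid at 64 (size 8, align 8) → ends 72
state at 72 (size 1, align 1) → ends 73
prio at 73 (size 1, align 1) → ends 74
pad 6 to align 8 for cpu
cpu at 80 (size 8, align 8) → ends 88
total 88 bytes, alignment 8
— Frame2 —
uid at 0 (size 24, align 8) → ends 24
start_time at 24 (size 24, align 8) → ends 48
refcount at 48 (size 8, align 8) → ends 56
gid at 56 (size 8, align 8) → ends 64
cpu at 64 (size 8, align 8) → ends 72
pid at 72 (size 4, align 4) → ends 76
lock at 76 (size 1, align 1) → ends 77
state at 77 (size 1, align 1) → ends 78
prio at 78 (size 1, align 1) → ends 79
tail pad 1 to reach multiple of 8
total 80 bytes, alignment 8
88 − 80 = 8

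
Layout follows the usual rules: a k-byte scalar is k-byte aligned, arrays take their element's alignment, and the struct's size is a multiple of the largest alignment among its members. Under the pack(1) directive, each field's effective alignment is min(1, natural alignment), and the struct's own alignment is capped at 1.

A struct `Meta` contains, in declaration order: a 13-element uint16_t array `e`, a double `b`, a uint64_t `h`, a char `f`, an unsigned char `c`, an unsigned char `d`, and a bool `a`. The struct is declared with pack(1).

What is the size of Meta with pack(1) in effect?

46

0..26  e  (26B, 1-aligned)
26..34  b  (8B, 1-aligned)
34..42  h  (8B, 1-aligned)
42..43  f  (1B, 1-aligned)
43..44  c  (1B, 1-aligned)
44..45  d  (1B, 1-aligned)
45..46  a  (1B, 1-aligned)
sizeof = 46, alignof = 1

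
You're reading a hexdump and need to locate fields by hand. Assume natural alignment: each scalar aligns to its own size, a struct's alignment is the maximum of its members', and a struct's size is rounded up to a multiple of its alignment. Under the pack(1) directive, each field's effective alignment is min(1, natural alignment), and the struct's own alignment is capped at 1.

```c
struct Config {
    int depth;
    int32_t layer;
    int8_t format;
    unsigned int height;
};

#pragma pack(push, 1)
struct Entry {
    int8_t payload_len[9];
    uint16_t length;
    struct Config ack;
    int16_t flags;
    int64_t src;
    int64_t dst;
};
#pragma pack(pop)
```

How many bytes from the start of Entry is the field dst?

Config: 0..4  depth  (4B, 4-aligned); 4..8  layer  (4B, 4-aligned); 8..9  format  (1B, 1-aligned); 9..12  -- padding (3B); 12..16  height  (4B, 4-aligned); sizeof = 16, alignof = 4
0..9  payload_len  (9B, 1-aligned)
9..11  length  (2B, 1-aligned)
11..27  ack  (16B, 1-aligned)
27..29  flags  (2B, 1-aligned)
29..37  src  (8B, 1-aligned)
37..45  dst  (8B, 1-aligned)

37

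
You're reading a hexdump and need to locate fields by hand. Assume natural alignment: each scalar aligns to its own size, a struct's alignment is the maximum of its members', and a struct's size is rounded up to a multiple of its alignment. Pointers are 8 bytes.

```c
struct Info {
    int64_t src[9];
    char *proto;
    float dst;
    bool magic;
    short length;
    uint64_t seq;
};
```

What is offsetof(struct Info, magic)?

src at 0 (size 72, align 8) → ends 72
proto at 72 (size 8, align 8) → ends 80
dst at 80 (size 4, align 4) → ends 84
magic at 84 (size 1, align 1) → ends 85

84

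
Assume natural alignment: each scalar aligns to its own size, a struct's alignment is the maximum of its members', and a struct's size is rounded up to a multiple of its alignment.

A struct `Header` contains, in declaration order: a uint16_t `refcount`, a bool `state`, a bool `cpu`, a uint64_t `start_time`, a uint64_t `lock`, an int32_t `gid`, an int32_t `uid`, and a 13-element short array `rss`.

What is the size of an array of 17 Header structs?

1088

0..2  refcount  (2B, 2-aligned)
2..3  state  (1B, 1-aligned)
3..4  cpu  (1B, 1-aligned)
4..8  -- padding (4B)
8..16  start_time  (8B, 8-aligned)
16..24  lock  (8B, 8-aligned)
24..28  gid  (4B, 4-aligned)
28..32  uid  (4B, 4-aligned)
32..58  rss  (26B, 2-aligned)
58..64  -- tail padding (6B)
sizeof = 64, alignof = 8
array of 17: 17 × 64 = 1088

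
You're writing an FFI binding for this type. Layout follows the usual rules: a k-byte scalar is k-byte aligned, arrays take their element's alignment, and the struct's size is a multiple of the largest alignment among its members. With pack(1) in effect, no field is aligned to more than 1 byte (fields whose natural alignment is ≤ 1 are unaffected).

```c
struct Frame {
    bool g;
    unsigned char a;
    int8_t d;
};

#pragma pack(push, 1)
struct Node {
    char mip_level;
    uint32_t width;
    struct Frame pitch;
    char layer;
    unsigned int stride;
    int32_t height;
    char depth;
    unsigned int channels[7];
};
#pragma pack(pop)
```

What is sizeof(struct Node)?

Frame: @0: g [1B, align 1] → 1; @1: a [1B, align 1] → 2; @2: d [1B, align 1] → 3; size 3, align 1
@0: mip_level [1B, align 1] → 1
@1: width [4B, align 1] → 5
@5: pitch [3B, align 1] → 8
@8: layer [1B, align 1] → 9
@9: stride [4B, align 1] → 13
@13: height [4B, align 1] → 17
@17: depth [1B, align 1] → 18
@18: channels [28B, align 1] → 46
size 46, align 1

46 bytes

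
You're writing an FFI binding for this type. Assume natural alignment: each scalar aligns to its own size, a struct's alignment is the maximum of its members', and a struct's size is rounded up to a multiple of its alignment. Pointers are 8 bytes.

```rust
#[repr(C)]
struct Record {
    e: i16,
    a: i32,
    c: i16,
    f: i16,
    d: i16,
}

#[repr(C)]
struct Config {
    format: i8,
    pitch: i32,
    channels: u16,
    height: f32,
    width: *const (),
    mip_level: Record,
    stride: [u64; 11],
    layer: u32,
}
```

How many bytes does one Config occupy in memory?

Record: e at 0 (size 2, align 2) → ends 2; pad 2 to align 4 for a; a at 4 (size 4, align 4) → ends 8; c at 8 (size 2, align 2) → ends 10; f at 10 (size 2, align 2) → ends 12; d at 12 (size 2, align 2) → ends 14; tail pad 2 to reach multiple of 4; total 16 bytes, alignment 4
format at 0 (size 1, align 1) → ends 1
pad 3 to align 4 for pitch
pitch at 4 (size 4, align 4) → ends 8
channels at 8 (size 2, align 2) → ends 10
pad 2 to align 4 for height
height at 12 (size 4, align 4) → ends 16
width at 16 (size 8, align 8) → ends 24
mip_level at 24 (size 16, align 4) → ends 40
stride at 40 (size 88, align 8) → ends 128
layer at 128 (size 4, align 4) → ends 132
tail pad 4 to reach multiple of 8
total 136 bytes, alignment 8

136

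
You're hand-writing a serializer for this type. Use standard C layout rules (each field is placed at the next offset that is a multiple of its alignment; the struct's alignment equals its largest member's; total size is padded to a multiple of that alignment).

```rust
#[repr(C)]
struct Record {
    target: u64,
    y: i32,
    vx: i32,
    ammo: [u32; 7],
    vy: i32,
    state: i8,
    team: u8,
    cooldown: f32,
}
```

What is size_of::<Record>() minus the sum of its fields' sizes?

0..8  target  (8B, 8-aligned)
8..12  y  (4B, 4-aligned)
12..16  vx  (4B, 4-aligned)
16..44  ammo  (28B, 4-aligned)
44..48  vy  (4B, 4-aligned)
48..49  state  (1B, 1-aligned)
49..50  team  (1B, 1-aligned)
50..52  -- padding (2B)
52..56  cooldown  (4B, 4-aligned)
sizeof = 56, alignof = 8
data bytes 54, size 56 → padding 2

2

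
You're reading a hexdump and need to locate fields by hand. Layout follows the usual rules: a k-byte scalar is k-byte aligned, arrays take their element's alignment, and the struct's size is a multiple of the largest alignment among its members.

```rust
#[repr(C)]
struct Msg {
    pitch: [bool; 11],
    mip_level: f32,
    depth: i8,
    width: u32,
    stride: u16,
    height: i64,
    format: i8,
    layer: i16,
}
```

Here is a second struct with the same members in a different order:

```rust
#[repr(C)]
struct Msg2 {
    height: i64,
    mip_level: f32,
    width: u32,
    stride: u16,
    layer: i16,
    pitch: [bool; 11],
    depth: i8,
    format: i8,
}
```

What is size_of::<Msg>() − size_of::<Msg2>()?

8

0..11  pitch  (11B, 1-aligned)
11..12  -- padding (1B)
12..16  mip_level  (4B, 4-aligned)
16..17  depth  (1B, 1-aligned)
17..20  -- padding (3B)
20..24  width  (4B, 4-aligned)
24..26  stride  (2B, 2-aligned)
26..32  -- padding (6B)
32..40  height  (8B, 8-aligned)
40..41  format  (1B, 1-aligned)
41..42  -- padding (1B)
42..44  layer  (2B, 2-aligned)
44..48  -- tail padding (4B)
sizeof = 48, alignof = 8
— Msg2 —
0..8  height  (8B, 8-aligned)
8..12  mip_level  (4B, 4-aligned)
12..16  width  (4B, 4-aligned)
16..18  stride  (2B, 2-aligned)
18..20  layer  (2B, 2-aligned)
20..31  pitch  (11B, 1-aligned)
31..32  depth  (1B, 1-aligned)
32..33  format  (1B, 1-aligned)
33..40  -- tail padding (7B)
sizeof = 40, alignof = 8
48 − 40 = 8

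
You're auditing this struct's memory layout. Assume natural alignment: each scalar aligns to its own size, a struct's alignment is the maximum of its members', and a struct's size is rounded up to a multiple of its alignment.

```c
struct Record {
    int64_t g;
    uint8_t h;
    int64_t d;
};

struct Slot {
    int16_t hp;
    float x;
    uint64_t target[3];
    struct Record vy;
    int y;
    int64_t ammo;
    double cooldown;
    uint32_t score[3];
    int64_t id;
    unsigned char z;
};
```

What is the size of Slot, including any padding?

112 bytes

Record: g at 0 (size 8, align 8) → ends 8; h at 8 (size 1, align 1) → ends 9; pad 7 to align 8 for d; d at 16 (size 8, align 8) → ends 24; total 24 bytes, alignment 8
hp at 0 (size 2, align 2) → ends 2
pad 2 to align 4 for x
x at 4 (size 4, align 4) → ends 8
target at 8 (size 24, align 8) → ends 32
vy at 32 (size 24, align 8) → ends 56
y at 56 (size 4, align 4) → ends 60
pad 4 to align 8 for ammo
ammo at 64 (size 8, align 8) → ends 72
cooldown at 72 (size 8, align 8) → ends 80
score at 80 (size 12, align 4) → ends 92
pad 4 to align 8 for id
id at 96 (size 8, align 8) → ends 104
z at 104 (size 1, align 1) → ends 105
tail pad 7 to reach multiple of 8
total 112 bytes, alignment 8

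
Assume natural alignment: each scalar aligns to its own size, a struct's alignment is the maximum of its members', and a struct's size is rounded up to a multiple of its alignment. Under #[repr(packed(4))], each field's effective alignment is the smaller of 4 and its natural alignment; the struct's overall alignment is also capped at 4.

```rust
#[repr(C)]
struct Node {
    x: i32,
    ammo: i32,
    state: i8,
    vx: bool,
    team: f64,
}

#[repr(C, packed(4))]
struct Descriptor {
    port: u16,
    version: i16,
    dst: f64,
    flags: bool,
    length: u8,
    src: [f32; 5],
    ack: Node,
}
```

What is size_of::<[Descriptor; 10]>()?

600

Node: 0..4  x  (4B, 4-aligned); 4..8  ammo  (4B, 4-aligned); 8..9  state  (1B, 1-aligned); 9..10  vx  (1B, 1-aligned); 10..16  -- padding (6B); 16..24  team  (8B, 8-aligned); sizeof = 24, alignof = 8
0..2  port  (2B, 2-aligned)
2..4  version  (2B, 2-aligned)
4..12  dst  (8B, 4-aligned)
12..13  flags  (1B, 1-aligned)
13..14  length  (1B, 1-aligned)
14..16  -- padding (2B)
16..36  src  (20B, 4-aligned)
36..60  ack  (24B, 4-aligned)
sizeof = 60, alignof = 4
array of 10: 10 × 60 = 600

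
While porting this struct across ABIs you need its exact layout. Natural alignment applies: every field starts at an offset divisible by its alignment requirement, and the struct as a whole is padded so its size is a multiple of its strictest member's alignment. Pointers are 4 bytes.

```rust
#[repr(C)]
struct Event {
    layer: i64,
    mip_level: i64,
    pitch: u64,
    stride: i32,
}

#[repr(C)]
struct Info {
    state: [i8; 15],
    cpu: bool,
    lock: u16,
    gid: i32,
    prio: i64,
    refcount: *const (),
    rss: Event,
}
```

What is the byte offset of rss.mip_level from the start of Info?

Event: 0..8  layer  (8B, 8-aligned); 8..16  mip_level  (8B, 8-aligned); 16..24  pitch  (8B, 8-aligned); 24..28  stride  (4B, 4-aligned); 28..32  -- tail padding (4B); sizeof = 32, alignof = 8
0..15  state  (15B, 1-aligned)
15..16  cpu  (1B, 1-aligned)
16..18  lock  (2B, 2-aligned)
18..20  -- padding (2B)
20..24  gid  (4B, 4-aligned)
24..32  prio  (8B, 8-aligned)
32..36  refcount  (4B, 4-aligned)
36..40  -- padding (4B)
40..72  rss  (32B, 8-aligned)
within Event: mip_level at 8
40 + 8 = 48

48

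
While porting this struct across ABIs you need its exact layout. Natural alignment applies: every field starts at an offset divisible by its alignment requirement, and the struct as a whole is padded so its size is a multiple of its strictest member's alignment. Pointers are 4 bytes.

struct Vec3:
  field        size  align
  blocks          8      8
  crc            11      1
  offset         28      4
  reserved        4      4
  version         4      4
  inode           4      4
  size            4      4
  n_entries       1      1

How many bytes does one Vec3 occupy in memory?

72 bytes

0..8  blocks  (8B, 8-aligned)
8..19  crc  (11B, 1-aligned)
19..20  -- padding (1B)
20..48  offset  (28B, 4-aligned)
48..52  reserved  (4B, 4-aligned)
52..56  version  (4B, 4-aligned)
56..60  inode  (4B, 4-aligned)
60..64  size  (4B, 4-aligned)
64..65  n_entries  (1B, 1-aligned)
65..72  -- tail padding (7B)
sizeof = 72, alignof = 8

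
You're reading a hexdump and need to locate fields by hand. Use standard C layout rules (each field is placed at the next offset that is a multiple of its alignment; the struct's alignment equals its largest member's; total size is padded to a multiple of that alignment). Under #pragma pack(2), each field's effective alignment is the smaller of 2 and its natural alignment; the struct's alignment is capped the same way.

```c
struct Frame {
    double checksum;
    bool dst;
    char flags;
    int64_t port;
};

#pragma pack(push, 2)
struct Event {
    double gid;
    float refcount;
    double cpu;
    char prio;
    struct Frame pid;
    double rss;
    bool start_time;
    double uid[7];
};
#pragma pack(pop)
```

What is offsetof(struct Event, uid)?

Frame: checksum at 0 (size 8, align 8) → ends 8; dst at 8 (size 1, align 1) → ends 9; flags at 9 (size 1, align 1) → ends 10; pad 6 to align 8 for port; port at 16 (size 8, align 8) → ends 24; total 24 bytes, alignment 8
gid at 0 (size 8, align 2) → ends 8
refcount at 8 (size 4, align 2) → ends 12
cpu at 12 (size 8, align 2) → ends 20
prio at 20 (size 1, align 1) → ends 21
pad 1 to align 2 for pid
pid at 22 (size 24, align 2) → ends 46
rss at 46 (size 8, align 2) → ends 54
start_time at 54 (size 1, align 1) → ends 55
pad 1 to align 2 for uid
uid at 56 (size 56, align 2) → ends 112

56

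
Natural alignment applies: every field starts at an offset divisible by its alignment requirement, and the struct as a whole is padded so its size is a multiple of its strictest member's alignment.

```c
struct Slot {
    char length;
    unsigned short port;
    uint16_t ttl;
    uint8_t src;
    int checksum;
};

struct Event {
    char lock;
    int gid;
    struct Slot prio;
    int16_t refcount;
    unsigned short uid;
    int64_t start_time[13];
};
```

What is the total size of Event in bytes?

Slot: length at 0 (size 1, align 1) → ends 1; pad 1 to align 2 for port; port at 2 (size 2, align 2) → ends 4; ttl at 4 (size 2, align 2) → ends 6; src at 6 (size 1, align 1) → ends 7; pad 1 to align 4 for checksum; checksum at 8 (size 4, align 4) → ends 12; total 12 bytes, alignment 4
lock at 0 (size 1, align 1) → ends 1
pad 3 to align 4 for gid
gid at 4 (size 4, align 4) → ends 8
prio at 8 (size 12, align 4) → ends 20
refcount at 20 (size 2, align 2) → ends 22
uid at 22 (size 2, align 2) → ends 24
start_time at 24 (size 104, align 8) → ends 128
total 128 bytes, alignment 8

128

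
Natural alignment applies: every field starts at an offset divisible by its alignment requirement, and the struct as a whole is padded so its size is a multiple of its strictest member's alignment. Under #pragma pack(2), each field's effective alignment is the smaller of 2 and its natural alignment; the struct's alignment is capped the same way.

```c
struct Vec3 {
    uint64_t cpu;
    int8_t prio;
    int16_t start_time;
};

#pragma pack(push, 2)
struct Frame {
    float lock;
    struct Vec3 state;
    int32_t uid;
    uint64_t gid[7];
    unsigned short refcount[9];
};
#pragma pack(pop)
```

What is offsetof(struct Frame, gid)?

24

Vec3: cpu at 0 (size 8, align 8) → ends 8; prio at 8 (size 1, align 1) → ends 9; pad 1 to align 2 for start_time; start_time at 10 (size 2, align 2) → ends 12; tail pad 4 to reach multiple of 8; total 16 bytes, alignment 8
lock at 0 (size 4, align 2) → ends 4
state at 4 (size 16, align 2) → ends 20
uid at 20 (size 4, align 2) → ends 24
gid at 24 (size 56, align 2) → ends 80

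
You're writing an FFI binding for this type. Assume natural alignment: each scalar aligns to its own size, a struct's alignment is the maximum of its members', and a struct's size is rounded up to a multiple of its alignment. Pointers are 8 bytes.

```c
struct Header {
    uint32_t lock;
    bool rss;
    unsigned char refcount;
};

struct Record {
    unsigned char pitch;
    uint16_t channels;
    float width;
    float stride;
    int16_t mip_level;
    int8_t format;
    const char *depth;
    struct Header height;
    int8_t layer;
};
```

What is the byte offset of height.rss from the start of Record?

28

Header: @0: lock [4B, align 4] → 4; @4: rss [1B, align 1] → 5; @5: refcount [1B, align 1] → 6; +2 tail pad (align 4); size 8, align 4
@0: pitch [1B, align 1] → 1
+1 pad (align 2)
@2: channels [2B, align 2] → 4
@4: width [4B, align 4] → 8
@8: stride [4B, align 4] → 12
@12: mip_level [2B, align 2] → 14
@14: format [1B, align 1] → 15
+1 pad (align 8)
@16: depth [8B, align 8] → 24
@24: height [8B, align 4] → 32
within Header: rss at 4
24 + 4 = 28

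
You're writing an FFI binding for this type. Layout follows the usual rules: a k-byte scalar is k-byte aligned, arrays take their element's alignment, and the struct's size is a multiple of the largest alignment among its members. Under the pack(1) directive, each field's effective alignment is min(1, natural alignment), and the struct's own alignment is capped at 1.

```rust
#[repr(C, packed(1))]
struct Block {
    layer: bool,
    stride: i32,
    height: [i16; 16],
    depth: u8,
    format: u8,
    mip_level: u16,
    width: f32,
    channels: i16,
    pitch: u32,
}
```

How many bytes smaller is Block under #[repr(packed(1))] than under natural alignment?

5

natural layout:
  @0: layer [1B, align 1] → 1
  +3 pad (align 4)
  @4: stride [4B, align 4] → 8
  @8: height [32B, align 2] → 40
  @40: depth [1B, align 1] → 41
  @41: format [1B, align 1] → 42
  @42: mip_level [2B, align 2] → 44
  @44: width [4B, align 4] → 48
  @48: channels [2B, align 2] → 50
  +2 pad (align 4)
  @52: pitch [4B, align 4] → 56
  size 56, align 4
packed(1) layout:
  @0: layer [1B, align 1] → 1
  @1: stride [4B, align 1] → 5
  @5: height [32B, align 1] → 37
  @37: depth [1B, align 1] → 38
  @38: format [1B, align 1] → 39
  @39: mip_level [2B, align 1] → 41
  @41: width [4B, align 1] → 45
  @45: channels [2B, align 1] → 47
  @47: pitch [4B, align 1] → 51
  size 51, align 1
56 − 51 = 5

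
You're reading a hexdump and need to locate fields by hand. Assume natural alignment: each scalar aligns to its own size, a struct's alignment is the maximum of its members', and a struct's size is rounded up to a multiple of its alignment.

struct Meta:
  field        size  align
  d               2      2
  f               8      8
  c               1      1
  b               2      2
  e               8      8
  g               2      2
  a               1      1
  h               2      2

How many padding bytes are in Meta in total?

14

@0: d [2B, align 2] → 2
+6 pad (align 8)
@8: f [8B, align 8] → 16
@16: c [1B, align 1] → 17
+1 pad (align 2)
@18: b [2B, align 2] → 20
+4 pad (align 8)
@24: e [8B, align 8] → 32
@32: g [2B, align 2] → 34
@34: a [1B, align 1] → 35
+1 pad (align 2)
@36: h [2B, align 2] → 38
+2 tail pad (align 8)
size 40, align 8
data bytes 26, size 40 → padding 14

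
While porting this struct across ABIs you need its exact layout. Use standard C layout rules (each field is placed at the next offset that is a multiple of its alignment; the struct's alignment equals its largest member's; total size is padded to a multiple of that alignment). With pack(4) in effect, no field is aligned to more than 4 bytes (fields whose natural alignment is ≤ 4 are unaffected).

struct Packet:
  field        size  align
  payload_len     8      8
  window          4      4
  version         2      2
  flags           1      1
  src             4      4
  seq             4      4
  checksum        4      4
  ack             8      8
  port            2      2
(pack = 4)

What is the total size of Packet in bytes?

0..8  payload_len  (8B, 4-aligned)
8..12  window  (4B, 4-aligned)
12..14  version  (2B, 2-aligned)
14..15  flags  (1B, 1-aligned)
15..16  -- padding (1B)
16..20  src  (4B, 4-aligned)
20..24  seq  (4B, 4-aligned)
24..28  checksum  (4B, 4-aligned)
28..36  ack  (8B, 4-aligned)
36..38  port  (2B, 2-aligned)
38..40  -- tail padding (2B)
sizeof = 40, alignof = 4

40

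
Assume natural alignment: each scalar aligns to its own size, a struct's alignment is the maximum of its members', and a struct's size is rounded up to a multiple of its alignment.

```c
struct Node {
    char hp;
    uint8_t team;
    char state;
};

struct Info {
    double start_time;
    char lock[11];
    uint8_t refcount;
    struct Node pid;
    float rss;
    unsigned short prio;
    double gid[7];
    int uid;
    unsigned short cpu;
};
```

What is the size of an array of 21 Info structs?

Node: hp at 0 (size 1, align 1) → ends 1; team at 1 (size 1, align 1) → ends 2; state at 2 (size 1, align 1) → ends 3; total 3 bytes, alignment 1
start_time at 0 (size 8, align 8) → ends 8
lock at 8 (size 11, align 1) → ends 19
refcount at 19 (size 1, align 1) → ends 20
pid at 20 (size 3, align 1) → ends 23
pad 1 to align 4 for rss
rss at 24 (size 4, align 4) → ends 28
prio at 28 (size 2, align 2) → ends 30
pad 2 to align 8 for gid
gid at 32 (size 56, align 8) → ends 88
uid at 88 (size 4, align 4) → ends 92
cpu at 92 (size 2, align 2) → ends 94
tail pad 2 to reach multiple of 8
total 96 bytes, alignment 8
array of 21: 21 × 96 = 2016

2016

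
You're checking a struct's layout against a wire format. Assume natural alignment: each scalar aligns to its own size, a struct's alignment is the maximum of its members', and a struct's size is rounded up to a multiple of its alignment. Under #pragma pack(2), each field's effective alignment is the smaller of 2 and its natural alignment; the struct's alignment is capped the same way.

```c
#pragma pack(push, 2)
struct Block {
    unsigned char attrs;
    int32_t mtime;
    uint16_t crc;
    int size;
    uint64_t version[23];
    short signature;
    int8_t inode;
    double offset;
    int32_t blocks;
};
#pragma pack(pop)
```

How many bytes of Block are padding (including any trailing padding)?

attrs at 0 (size 1, align 1) → ends 1
pad 1 to align 2 for mtime
mtime at 2 (size 4, align 2) → ends 6
crc at 6 (size 2, align 2) → ends 8
size at 8 (size 4, align 2) → ends 12
version at 12 (size 184, align 2) → ends 196
signature at 196 (size 2, align 2) → ends 198
inode at 198 (size 1, align 1) → ends 199
pad 1 to align 2 for offset
offset at 200 (size 8, align 2) → ends 208
blocks at 208 (size 4, align 2) → ends 212
total 212 bytes, alignment 2
data bytes 210, size 212 → padding 2

2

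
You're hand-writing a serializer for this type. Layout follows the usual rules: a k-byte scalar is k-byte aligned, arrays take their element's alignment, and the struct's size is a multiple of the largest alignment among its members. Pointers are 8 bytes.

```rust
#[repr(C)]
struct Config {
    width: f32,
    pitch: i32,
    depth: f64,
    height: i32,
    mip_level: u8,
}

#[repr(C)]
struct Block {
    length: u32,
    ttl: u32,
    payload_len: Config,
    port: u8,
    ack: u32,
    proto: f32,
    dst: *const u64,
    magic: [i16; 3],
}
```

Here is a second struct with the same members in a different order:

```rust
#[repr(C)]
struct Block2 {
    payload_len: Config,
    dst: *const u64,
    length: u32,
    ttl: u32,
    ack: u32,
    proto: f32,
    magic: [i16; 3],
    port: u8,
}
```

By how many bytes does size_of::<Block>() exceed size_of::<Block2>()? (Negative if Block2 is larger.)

Config: 0..4  width  (4B, 4-aligned); 4..8  pitch  (4B, 4-aligned); 8..16  depth  (8B, 8-aligned); 16..20  height  (4B, 4-aligned); 20..21  mip_level  (1B, 1-aligned); 21..24  -- tail padding (3B); sizeof = 24, alignof = 8
0..4  length  (4B, 4-aligned)
4..8  ttl  (4B, 4-aligned)
8..32  payload_len  (24B, 8-aligned)
32..33  port  (1B, 1-aligned)
33..36  -- padding (3B)
36..40  ack  (4B, 4-aligned)
40..44  proto  (4B, 4-aligned)
44..48  -- padding (4B)
48..56  dst  (8B, 8-aligned)
56..62  magic  (6B, 2-aligned)
62..64  -- tail padding (2B)
sizeof = 64, alignof = 8
— Block2 —
0..24  payload_len  (24B, 8-aligned)
24..32  dst  (8B, 8-aligned)
32..36  length  (4B, 4-aligned)
36..40  ttl  (4B, 4-aligned)
40..44  ack  (4B, 4-aligned)
44..48  proto  (4B, 4-aligned)
48..54  magic  (6B, 2-aligned)
54..55  port  (1B, 1-aligned)
55..56  -- tail padding (1B)
sizeof = 56, alignof = 8
64 − 56 = 8

8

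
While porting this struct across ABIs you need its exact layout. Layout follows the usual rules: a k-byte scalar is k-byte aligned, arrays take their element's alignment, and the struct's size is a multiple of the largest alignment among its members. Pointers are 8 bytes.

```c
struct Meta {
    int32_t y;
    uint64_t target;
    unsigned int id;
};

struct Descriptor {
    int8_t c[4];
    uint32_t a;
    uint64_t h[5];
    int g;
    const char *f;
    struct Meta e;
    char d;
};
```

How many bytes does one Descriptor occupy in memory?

Meta: 0..4  y  (4B, 4-aligned); 4..8  -- padding (4B); 8..16  target  (8B, 8-aligned); 16..20  id  (4B, 4-aligned); 20..24  -- tail padding (4B); sizeof = 24, alignof = 8
0..4  c  (4B, 1-aligned)
4..8  a  (4B, 4-aligned)
8..48  h  (40B, 8-aligned)
48..52  g  (4B, 4-aligned)
52..56  -- padding (4B)
56..64  f  (8B, 8-aligned)
64..88  e  (24B, 8-aligned)
88..89  d  (1B, 1-aligned)
89..96  -- tail padding (7B)
sizeof = 96, alignof = 8

96 bytes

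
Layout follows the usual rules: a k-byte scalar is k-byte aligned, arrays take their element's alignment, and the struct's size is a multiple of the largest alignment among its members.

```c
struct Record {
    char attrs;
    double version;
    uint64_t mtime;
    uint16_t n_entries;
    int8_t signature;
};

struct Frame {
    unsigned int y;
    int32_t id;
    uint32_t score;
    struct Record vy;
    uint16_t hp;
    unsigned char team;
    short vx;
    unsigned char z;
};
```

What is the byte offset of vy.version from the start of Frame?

Record: @0: attrs [1B, align 1] → 1; +7 pad (align 8); @8: version [8B, align 8] → 16; @16: mtime [8B, align 8] → 24; @24: n_entries [2B, align 2] → 26; @26: signature [1B, align 1] → 27; +5 tail pad (align 8); size 32, align 8
@0: y [4B, align 4] → 4
@4: id [4B, align 4] → 8
@8: score [4B, align 4] → 12
+4 pad (align 8)
@16: vy [32B, align 8] → 48
within Record: version at 8
16 + 8 = 24

24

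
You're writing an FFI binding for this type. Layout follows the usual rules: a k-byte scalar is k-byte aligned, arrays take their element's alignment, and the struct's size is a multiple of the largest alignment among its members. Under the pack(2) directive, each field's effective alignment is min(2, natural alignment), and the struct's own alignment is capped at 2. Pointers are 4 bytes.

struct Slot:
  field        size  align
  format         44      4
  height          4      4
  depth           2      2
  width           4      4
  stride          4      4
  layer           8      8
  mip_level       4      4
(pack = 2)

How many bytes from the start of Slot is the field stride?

54

@0: format [44B, align 2] → 44
@44: height [4B, align 2] → 48
@48: depth [2B, align 2] → 50
@50: width [4B, align 2] → 54
@54: stride [4B, align 2] → 58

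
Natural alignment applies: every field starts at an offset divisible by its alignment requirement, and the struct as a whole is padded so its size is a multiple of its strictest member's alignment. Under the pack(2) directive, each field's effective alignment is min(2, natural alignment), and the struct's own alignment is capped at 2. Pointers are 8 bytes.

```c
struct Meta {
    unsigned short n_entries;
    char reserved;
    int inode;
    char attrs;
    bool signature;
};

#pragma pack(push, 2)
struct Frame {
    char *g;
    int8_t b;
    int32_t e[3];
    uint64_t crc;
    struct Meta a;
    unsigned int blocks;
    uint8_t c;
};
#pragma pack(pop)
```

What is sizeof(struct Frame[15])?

720

Meta: @0: n_entries [2B, align 2] → 2; @2: reserved [1B, align 1] → 3; +1 pad (align 4); @4: inode [4B, align 4] → 8; @8: attrs [1B, align 1] → 9; @9: signature [1B, align 1] → 10; +2 tail pad (align 4); size 12, align 4
@0: g [8B, align 2] → 8
@8: b [1B, align 1] → 9
+1 pad (align 2)
@10: e [12B, align 2] → 22
@22: crc [8B, align 2] → 30
@30: a [12B, align 2] → 42
@42: blocks [4B, align 2] → 46
@46: c [1B, align 1] → 47
+1 tail pad (align 2)
size 48, align 2
array of 15: 15 × 48 = 720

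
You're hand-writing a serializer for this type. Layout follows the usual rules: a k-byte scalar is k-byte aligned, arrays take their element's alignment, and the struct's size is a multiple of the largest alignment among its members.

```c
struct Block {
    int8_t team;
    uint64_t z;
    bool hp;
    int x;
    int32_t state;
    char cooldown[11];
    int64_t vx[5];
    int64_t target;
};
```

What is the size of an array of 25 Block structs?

2200

@0: team [1B, align 1] → 1
+7 pad (align 8)
@8: z [8B, align 8] → 16
@16: hp [1B, align 1] → 17
+3 pad (align 4)
@20: x [4B, align 4] → 24
@24: state [4B, align 4] → 28
@28: cooldown [11B, align 1] → 39
+1 pad (align 8)
@40: vx [40B, align 8] → 80
@80: target [8B, align 8] → 88
size 88, align 8
array of 25: 25 × 88 = 2200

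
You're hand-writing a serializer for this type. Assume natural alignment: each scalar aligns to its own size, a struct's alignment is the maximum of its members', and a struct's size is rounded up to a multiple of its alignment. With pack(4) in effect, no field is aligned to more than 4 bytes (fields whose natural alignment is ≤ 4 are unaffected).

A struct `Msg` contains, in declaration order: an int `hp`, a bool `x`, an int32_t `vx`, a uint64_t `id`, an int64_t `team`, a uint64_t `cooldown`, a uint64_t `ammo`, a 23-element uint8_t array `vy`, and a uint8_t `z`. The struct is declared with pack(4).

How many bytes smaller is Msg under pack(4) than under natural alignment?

natural layout:
  hp at 0 (size 4, align 4) → ends 4
  x at 4 (size 1, align 1) → ends 5
  pad 3 to align 4 for vx
  vx at 8 (size 4, align 4) → ends 12
  pad 4 to align 8 for id
  id at 16 (size 8, align 8) → ends 24
  team at 24 (size 8, align 8) → ends 32
  cooldown at 32 (size 8, align 8) → ends 40
  ammo at 40 (size 8, align 8) → ends 48
  vy at 48 (size 23, align 1) → ends 71
  z at 71 (size 1, align 1) → ends 72
  total 72 bytes, alignment 8
packed(4) layout:
  hp at 0 (size 4, align 4) → ends 4
  x at 4 (size 1, align 1) → ends 5
  pad 3 to align 4 for vx
  vx at 8 (size 4, align 4) → ends 12
  id at 12 (size 8, align 4) → ends 20
  team at 20 (size 8, align 4) → ends 28
  cooldown at 28 (size 8, align 4) → ends 36
  ammo at 36 (size 8, align 4) → ends 44
  vy at 44 (size 23, align 1) → ends 67
  z at 67 (size 1, align 1) → ends 68
  total 68 bytes, alignment 4
72 − 68 = 4

4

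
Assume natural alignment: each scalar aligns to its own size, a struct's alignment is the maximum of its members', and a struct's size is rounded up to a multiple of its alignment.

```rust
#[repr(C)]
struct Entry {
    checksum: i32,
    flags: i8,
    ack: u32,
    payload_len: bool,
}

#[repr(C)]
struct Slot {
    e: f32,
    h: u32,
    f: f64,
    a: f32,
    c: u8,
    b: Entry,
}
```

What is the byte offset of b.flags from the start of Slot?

28

Entry: @0: checksum [4B, align 4] → 4; @4: flags [1B, align 1] → 5; +3 pad (align 4); @8: ack [4B, align 4] → 12; @12: payload_len [1B, align 1] → 13; +3 tail pad (align 4); size 16, align 4
@0: e [4B, align 4] → 4
@4: h [4B, align 4] → 8
@8: f [8B, align 8] → 16
@16: a [4B, align 4] → 20
@20: c [1B, align 1] → 21
+3 pad (align 4)
@24: b [16B, align 4] → 40
within Entry: flags at 4
24 + 4 = 28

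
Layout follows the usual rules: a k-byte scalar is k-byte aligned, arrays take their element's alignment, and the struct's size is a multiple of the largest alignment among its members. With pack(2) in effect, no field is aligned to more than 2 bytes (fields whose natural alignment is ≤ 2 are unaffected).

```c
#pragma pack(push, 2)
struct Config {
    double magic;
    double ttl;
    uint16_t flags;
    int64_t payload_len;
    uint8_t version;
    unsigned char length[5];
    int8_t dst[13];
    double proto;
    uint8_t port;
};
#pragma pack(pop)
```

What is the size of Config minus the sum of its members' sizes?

0..8  magic  (8B, 2-aligned)
8..16  ttl  (8B, 2-aligned)
16..18  flags  (2B, 2-aligned)
18..26  payload_len  (8B, 2-aligned)
26..27  version  (1B, 1-aligned)
27..32  length  (5B, 1-aligned)
32..45  dst  (13B, 1-aligned)
45..46  -- padding (1B)
46..54  proto  (8B, 2-aligned)
54..55  port  (1B, 1-aligned)
55..56  -- tail padding (1B)
sizeof = 56, alignof = 2
data bytes 54, size 56 → padding 2

2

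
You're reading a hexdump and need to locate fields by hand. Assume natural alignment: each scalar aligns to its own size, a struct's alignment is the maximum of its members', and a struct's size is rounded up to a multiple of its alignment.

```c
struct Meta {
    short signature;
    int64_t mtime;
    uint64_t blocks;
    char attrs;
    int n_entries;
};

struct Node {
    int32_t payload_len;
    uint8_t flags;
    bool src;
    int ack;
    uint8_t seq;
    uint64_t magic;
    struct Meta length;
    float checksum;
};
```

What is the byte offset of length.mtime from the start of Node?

32

Meta: 0..2  signature  (2B, 2-aligned); 2..8  -- padding (6B); 8..16  mtime  (8B, 8-aligned); 16..24  blocks  (8B, 8-aligned); 24..25  attrs  (1B, 1-aligned); 25..28  -- padding (3B); 28..32  n_entries  (4B, 4-aligned); sizeof = 32, alignof = 8
0..4  payload_len  (4B, 4-aligned)
4..5  flags  (1B, 1-aligned)
5..6  src  (1B, 1-aligned)
6..8  -- padding (2B)
8..12  ack  (4B, 4-aligned)
12..13  seq  (1B, 1-aligned)
13..16  -- padding (3B)
16..24  magic  (8B, 8-aligned)
24..56  length  (32B, 8-aligned)
within Meta: mtime at 8
24 + 8 = 32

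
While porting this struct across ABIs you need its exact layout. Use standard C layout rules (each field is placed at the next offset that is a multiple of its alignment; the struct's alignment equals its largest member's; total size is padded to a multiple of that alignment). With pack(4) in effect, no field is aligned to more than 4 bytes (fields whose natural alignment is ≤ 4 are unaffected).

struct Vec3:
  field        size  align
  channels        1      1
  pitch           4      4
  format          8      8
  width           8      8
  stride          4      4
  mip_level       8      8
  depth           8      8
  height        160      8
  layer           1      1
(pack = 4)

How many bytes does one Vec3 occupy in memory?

0..1  channels  (1B, 1-aligned)
1..4  -- padding (3B)
4..8  pitch  (4B, 4-aligned)
8..16  format  (8B, 4-aligned)
16..24  width  (8B, 4-aligned)
24..28  stride  (4B, 4-aligned)
28..36  mip_level  (8B, 4-aligned)
36..44  depth  (8B, 4-aligned)
44..204  height  (160B, 4-aligned)
204..205  layer  (1B, 1-aligned)
205..208  -- tail padding (3B)
sizeof = 208, alignof = 4

208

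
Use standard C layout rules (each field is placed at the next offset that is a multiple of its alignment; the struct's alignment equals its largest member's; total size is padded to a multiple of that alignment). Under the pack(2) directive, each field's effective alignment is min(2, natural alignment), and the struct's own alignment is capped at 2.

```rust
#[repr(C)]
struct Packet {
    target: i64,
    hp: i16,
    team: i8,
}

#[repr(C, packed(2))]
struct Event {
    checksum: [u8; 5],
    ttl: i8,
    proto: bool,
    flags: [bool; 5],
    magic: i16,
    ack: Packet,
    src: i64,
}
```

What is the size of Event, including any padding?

Packet: 0..8  target  (8B, 8-aligned); 8..10  hp  (2B, 2-aligned); 10..11  team  (1B, 1-aligned); 11..16  -- tail padding (5B); sizeof = 16, alignof = 8
0..5  checksum  (5B, 1-aligned)
5..6  ttl  (1B, 1-aligned)
6..7  proto  (1B, 1-aligned)
7..12  flags  (5B, 1-aligned)
12..14  magic  (2B, 2-aligned)
14..30  ack  (16B, 2-aligned)
30..38  src  (8B, 2-aligned)
sizeof = 38, alignof = 2

38 bytes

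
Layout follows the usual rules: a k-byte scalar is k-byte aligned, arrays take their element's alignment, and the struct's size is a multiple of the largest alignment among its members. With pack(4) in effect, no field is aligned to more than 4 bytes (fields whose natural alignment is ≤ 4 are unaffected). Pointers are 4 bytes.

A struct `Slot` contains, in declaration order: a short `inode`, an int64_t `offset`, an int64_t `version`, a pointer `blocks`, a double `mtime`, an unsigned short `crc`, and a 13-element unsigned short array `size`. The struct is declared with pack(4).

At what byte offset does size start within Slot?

0..2  inode  (2B, 2-aligned)
2..4  -- padding (2B)
4..12  offset  (8B, 4-aligned)
12..20  version  (8B, 4-aligned)
20..24  blocks  (4B, 4-aligned)
24..32  mtime  (8B, 4-aligned)
32..34  crc  (2B, 2-aligned)
34..60  size  (26B, 2-aligned)

34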